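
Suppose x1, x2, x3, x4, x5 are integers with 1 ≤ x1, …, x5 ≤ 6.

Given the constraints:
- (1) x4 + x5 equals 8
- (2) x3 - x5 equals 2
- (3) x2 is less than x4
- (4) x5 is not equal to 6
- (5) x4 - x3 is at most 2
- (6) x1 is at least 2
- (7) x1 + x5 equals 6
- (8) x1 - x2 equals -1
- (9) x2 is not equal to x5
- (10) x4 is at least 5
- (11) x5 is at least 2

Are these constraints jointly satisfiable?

Satisfiable

Setting (x1, x2, x3, x4, x5) = (3, 4, 5, 5, 3) satisfies everything: constraint 1: x4 + x5 = 8; constraint 2: x3 - x5 = 2, and the others follow.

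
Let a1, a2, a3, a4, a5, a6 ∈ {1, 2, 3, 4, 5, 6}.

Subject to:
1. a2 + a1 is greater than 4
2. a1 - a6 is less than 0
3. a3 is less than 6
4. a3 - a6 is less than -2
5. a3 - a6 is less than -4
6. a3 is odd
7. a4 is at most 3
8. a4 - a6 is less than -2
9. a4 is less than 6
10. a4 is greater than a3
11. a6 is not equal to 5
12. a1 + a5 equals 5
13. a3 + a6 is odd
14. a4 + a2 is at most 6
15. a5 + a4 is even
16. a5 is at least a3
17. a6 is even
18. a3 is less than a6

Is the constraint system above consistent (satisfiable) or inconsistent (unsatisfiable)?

Try a1 = 4, a2 = 3, a3 = 1, a4 = 3, a5 = 1, a6 = 6.
Check constraint 1: a2 + a1 = 7; constraint 2: a1 - a6 = -2. The remaining constraints are straightforward to verify.

Satisfiable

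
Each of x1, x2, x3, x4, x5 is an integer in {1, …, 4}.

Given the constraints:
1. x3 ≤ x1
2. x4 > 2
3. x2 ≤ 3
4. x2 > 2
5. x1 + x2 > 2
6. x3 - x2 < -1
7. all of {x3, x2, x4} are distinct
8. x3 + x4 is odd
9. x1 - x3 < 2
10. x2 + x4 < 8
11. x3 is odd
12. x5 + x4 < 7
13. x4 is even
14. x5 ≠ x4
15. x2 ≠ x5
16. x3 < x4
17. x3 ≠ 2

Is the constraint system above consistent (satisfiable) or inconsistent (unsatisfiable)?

Satisfiable

Setting (x1, x2, x3, x4, x5) = (1, 3, 1, 4, 2) satisfies everything: constraint 5: x1 + x2 = 4; constraint 6: x3 - x2 = -2; constraint 9: x1 - x3 = 0, and the others follow.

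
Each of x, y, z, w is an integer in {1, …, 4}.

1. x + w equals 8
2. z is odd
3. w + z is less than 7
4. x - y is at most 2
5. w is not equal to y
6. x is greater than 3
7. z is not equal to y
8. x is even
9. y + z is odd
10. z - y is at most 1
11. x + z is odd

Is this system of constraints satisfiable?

Satisfiable

Take x = 4, y = 2, z = 1, w = 4. Then constraint 1: x + w = 8; constraint 3: w + z = 5; constraint 4: x - y = 2, and every other listed constraint is also met.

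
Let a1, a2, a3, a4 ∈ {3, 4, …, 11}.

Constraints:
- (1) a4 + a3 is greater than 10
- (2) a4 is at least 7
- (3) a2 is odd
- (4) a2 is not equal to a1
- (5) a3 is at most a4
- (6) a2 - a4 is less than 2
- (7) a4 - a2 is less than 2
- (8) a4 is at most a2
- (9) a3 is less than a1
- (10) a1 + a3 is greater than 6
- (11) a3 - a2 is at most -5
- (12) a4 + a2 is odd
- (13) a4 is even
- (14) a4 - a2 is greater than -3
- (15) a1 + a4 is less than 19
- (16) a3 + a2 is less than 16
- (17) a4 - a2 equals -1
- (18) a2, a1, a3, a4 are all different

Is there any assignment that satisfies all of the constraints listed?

Satisfiable

Try a1 = 6, a2 = 11, a3 = 3, a4 = 10.
Check constraint 1: a4 + a3 = 13; constraint 6: a2 - a4 = 1. The remaining constraints are straightforward to verify.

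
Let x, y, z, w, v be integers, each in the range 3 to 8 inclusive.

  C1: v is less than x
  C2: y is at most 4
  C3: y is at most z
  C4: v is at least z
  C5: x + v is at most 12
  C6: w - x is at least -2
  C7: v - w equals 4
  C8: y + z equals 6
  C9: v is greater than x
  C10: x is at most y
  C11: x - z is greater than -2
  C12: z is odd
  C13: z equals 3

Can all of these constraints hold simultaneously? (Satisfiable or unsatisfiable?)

Unsatisfiable

Constraints 1, 3, 4, and 10 give y ≤ z, z ≤ v, v < x, x ≤ y. Chaining: y ≤ z ≤ v < x ≤ y, which forces y < y — impossible.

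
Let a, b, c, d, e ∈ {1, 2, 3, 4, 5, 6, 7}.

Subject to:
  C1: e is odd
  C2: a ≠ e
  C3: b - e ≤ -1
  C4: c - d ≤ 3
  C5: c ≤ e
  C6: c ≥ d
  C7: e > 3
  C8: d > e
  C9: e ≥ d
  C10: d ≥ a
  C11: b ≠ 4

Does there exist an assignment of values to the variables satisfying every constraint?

Unsatisfiable

Constraints 5, 6, and 8 give d ≤ c, c ≤ e, e < d. Chaining: d ≤ c ≤ e < d, which forces d < d — impossible.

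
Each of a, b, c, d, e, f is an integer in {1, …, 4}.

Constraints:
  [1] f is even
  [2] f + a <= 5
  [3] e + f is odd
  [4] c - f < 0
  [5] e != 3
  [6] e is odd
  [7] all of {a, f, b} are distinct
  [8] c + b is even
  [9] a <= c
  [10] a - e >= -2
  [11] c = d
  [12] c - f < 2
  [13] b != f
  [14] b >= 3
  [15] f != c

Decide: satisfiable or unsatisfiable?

Satisfiable

Setting (a, b, c, d, e, f) = (1, 3, 3, 3, 1, 4) satisfies everything: constraint 2: f + a = 5; constraint 4: c - f = -1, and the others follow.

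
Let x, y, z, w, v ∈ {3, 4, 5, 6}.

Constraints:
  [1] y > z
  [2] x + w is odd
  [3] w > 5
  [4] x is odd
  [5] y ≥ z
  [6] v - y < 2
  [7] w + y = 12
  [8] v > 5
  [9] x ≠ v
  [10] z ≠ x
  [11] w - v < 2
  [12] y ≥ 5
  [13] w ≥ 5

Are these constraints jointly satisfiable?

Satisfiable

Setting (x, y, z, w, v) = (5, 6, 3, 6, 6) satisfies everything: constraint 6: v - y = 0; constraint 7: w + y = 12, and the others follow.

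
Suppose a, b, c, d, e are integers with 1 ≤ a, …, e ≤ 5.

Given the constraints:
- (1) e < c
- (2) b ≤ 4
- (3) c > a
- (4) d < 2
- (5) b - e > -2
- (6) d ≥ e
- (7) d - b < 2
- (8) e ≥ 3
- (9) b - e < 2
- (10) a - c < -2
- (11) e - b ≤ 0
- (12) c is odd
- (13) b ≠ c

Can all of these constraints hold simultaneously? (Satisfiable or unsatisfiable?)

Unsatisfiable

From constraints 6 and 8: d ≥ e and e ≥ 3, so d ≥ 3. From constraint 4: d ≤ 1. But 1 < 3, so no value of d works.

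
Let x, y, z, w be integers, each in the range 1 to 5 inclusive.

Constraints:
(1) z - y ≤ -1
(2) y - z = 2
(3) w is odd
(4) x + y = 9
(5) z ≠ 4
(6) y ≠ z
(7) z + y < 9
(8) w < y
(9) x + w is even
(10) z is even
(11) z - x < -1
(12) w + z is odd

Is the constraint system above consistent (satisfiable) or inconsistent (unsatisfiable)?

Satisfiable

One satisfying assignment is x = 5, y = 4, z = 2, w = 1.
For the less obvious constraints — constraint 1: z - y = -2; constraint 2: y - z = 2; constraint 4: x + y = 9 — and the others hold by inspection.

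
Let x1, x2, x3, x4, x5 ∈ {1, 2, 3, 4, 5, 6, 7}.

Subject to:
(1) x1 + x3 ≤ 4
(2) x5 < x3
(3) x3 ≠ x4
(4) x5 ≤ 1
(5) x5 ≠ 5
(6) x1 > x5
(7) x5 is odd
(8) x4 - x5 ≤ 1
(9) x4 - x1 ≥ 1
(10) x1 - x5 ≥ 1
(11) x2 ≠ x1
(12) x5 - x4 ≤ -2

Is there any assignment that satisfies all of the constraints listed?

Unsatisfiable

Constraints 8, 9, and 10 give x5 − x4 ≥ -1, x4 − x1 ≥ 1, x1 − x5 ≥ 1.
Adding all 3 inequalities: the left sides telescope to 0, and the right sides sum to (-1) + 1 + 1 = 1. So 0 ≥ 1, which is false.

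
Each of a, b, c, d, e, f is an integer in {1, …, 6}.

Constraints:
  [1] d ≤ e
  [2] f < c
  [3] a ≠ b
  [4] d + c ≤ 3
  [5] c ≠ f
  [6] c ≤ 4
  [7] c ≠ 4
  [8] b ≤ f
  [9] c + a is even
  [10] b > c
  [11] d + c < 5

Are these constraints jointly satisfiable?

Constraints 2, 8, and 10 give f < c, c < b, b ≤ f. Chaining: f < c < b ≤ f, which forces f < f — impossible.

Unsatisfiable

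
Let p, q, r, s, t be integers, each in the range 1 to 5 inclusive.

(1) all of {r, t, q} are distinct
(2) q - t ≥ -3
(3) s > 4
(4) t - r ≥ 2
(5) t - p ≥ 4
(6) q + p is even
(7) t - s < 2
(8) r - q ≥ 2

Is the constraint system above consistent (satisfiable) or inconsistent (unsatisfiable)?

Constraints 2, 4, and 8 give q − t ≥ -3, t − r ≥ 2, r − q ≥ 2.
Adding all 3 inequalities: the left sides telescope to 0, and the right sides sum to (-3) + 2 + 2 = 1. So 0 ≥ 1, which is false.

Unsatisfiable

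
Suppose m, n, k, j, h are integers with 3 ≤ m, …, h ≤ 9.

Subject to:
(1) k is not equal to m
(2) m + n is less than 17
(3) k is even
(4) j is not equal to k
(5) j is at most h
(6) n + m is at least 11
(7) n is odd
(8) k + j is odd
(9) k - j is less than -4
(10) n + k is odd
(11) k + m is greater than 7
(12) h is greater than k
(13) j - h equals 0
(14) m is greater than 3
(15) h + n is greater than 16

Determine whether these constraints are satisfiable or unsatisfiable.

Satisfiable

Try m = 5, n = 9, k = 4, j = 9, h = 9.
Check constraint 2: m + n = 14; constraint 6: n + m = 14; constraint 9: k - j = -5. The remaining constraints are straightforward to verify.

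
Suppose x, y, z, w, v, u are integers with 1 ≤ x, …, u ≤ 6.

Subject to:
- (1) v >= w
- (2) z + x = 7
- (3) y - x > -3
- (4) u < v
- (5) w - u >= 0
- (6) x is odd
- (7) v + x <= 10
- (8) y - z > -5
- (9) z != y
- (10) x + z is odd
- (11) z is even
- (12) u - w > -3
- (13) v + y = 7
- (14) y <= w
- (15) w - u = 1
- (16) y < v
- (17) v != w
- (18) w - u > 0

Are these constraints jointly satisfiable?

The assignment x = 3, y = 1, z = 4, w = 2, v = 6, u = 1 works:
  constraint 2 holds since z + x = 7.
  constraint 3 holds since y - x = -2.
  constraint 5 holds since w - u = 1.
The rest check out directly.

Satisfiable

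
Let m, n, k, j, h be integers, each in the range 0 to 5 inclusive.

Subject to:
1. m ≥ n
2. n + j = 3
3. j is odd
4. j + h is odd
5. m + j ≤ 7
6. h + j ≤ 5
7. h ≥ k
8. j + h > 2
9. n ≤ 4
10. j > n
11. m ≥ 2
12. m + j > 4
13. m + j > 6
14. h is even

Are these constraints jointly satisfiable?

Take m = 4, n = 0, k = 2, j = 3, h = 2. Then constraint 2: n + j = 3; constraint 5: m + j = 7; constraint 6: h + j = 5, and every other listed constraint is also met.

Satisfiable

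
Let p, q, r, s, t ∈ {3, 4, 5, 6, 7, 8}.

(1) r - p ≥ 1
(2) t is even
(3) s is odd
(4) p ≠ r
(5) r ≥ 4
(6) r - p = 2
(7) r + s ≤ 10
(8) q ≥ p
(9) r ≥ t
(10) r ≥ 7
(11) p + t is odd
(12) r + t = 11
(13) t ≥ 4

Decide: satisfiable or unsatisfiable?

Satisfiable

One satisfying assignment is p = 5, q = 7, r = 7, s = 3, t = 4.
For the less obvious constraints — constraint 1: r - p = 2; constraint 6: r - p = 2; constraint 7: r + s = 10 — and the others hold by inspection.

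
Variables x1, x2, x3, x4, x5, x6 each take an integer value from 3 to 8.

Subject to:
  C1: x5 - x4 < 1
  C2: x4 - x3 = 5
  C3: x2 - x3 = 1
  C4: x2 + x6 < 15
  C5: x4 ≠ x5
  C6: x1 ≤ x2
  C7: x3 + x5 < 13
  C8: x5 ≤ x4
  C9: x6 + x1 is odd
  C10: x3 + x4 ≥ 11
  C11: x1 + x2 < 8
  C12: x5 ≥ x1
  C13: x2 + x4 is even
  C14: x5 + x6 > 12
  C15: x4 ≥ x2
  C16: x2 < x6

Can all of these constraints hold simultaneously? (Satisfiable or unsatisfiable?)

One satisfying assignment is x1 = 3, x2 = 4, x3 = 3, x4 = 8, x5 = 7, x6 = 8.
For the less obvious constraints — constraint 1: x5 - x4 = -1; constraint 2: x4 - x3 = 5 — and the others hold by inspection.

Satisfiable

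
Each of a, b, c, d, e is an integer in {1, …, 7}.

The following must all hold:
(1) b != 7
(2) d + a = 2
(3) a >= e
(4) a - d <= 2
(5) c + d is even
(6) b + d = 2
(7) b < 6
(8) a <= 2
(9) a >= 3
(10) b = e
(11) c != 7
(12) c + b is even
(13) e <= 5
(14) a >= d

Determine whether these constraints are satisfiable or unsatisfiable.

From constraint 9: a ≥ 3. From constraint 8: a ≤ 2. But 2 < 3, so no value of a works.

Unsatisfiable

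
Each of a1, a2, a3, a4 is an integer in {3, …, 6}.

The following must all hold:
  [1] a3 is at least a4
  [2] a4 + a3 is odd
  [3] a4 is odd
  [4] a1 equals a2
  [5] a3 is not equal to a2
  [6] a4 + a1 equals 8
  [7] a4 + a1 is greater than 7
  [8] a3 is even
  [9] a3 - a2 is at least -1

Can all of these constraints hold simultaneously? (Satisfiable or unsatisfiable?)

Take a1 = 5, a2 = 5, a3 = 4, a4 = 3. Then constraint 6: a4 + a1 = 8; constraint 7: a4 + a1 = 8, and every other listed constraint is also met.

Satisfiable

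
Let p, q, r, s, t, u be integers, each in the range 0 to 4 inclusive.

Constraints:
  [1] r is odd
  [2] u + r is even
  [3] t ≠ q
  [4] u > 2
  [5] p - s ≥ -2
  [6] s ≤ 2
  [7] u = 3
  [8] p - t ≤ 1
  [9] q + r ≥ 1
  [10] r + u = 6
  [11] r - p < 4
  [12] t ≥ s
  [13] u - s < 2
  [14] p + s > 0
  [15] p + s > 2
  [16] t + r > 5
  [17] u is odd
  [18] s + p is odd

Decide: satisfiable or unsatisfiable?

Satisfiable

Try p = 1, q = 1, r = 3, s = 2, t = 3, u = 3.
Check constraint 5: p - s = -1; constraint 8: p - t = -2; constraint 9: q + r = 4. The remaining constraints are straightforward to verify.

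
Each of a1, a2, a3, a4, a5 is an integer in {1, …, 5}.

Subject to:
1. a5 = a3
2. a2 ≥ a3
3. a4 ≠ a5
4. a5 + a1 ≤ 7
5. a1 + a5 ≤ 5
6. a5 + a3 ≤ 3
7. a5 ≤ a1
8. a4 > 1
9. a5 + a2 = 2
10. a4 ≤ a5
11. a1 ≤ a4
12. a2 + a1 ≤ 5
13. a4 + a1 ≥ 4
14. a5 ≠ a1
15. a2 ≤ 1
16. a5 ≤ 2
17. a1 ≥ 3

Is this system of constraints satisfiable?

From constraints 11 and 17: a4 ≥ a1 and a1 ≥ 3, so a4 ≥ 3. From constraints 10 and 16: a4 ≤ a5 and a5 ≤ 2, so a4 ≤ 2. But 2 < 3, so no value of a4 works.

Unsatisfiable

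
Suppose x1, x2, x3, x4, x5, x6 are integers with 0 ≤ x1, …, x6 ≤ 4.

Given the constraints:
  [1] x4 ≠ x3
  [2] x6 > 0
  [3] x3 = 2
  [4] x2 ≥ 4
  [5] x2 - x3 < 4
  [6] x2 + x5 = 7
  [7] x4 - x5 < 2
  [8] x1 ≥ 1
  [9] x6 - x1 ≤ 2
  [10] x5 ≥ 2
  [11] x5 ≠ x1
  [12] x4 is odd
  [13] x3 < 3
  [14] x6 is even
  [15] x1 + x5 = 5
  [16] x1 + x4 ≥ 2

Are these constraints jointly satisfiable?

Satisfiable

Take x1 = 2, x2 = 4, x3 = 2, x4 = 3, x5 = 3, x6 = 2. Then constraint 5: x2 - x3 = 2; constraint 6: x2 + x5 = 7; constraint 7: x4 - x5 = 0, and every other listed constraint is also met.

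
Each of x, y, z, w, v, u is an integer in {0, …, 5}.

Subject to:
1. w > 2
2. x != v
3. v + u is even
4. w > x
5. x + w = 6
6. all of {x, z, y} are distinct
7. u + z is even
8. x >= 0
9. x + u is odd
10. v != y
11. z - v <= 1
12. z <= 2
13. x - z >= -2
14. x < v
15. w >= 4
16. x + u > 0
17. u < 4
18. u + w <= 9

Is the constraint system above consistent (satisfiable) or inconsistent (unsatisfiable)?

Setting (x, y, z, w, v, u) = (1, 5, 2, 5, 4, 2) satisfies everything: constraint 5: x + w = 6; constraint 11: z - v = -2, and the others follow.

Satisfiable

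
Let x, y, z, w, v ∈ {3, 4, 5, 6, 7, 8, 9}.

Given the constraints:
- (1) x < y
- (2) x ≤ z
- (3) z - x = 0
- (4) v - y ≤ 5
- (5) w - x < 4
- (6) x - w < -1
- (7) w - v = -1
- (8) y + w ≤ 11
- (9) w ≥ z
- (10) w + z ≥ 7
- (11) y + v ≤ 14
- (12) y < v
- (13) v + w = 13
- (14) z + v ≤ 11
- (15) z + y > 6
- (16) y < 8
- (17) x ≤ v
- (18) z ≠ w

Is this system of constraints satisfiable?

Satisfiable

One satisfying assignment is x = 3, y = 5, z = 3, w = 6, v = 7.
For the less obvious constraints — constraint 3: z - x = 0; constraint 4: v - y = 2; constraint 5: w - x = 3 — and the others hold by inspection.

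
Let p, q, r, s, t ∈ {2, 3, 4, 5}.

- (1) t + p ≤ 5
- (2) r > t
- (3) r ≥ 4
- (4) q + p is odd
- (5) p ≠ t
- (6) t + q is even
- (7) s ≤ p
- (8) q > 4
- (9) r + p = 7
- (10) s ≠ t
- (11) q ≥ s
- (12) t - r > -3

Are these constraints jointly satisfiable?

Take p = 2, q = 5, r = 5, s = 2, t = 3. Then constraint 1: t + p = 5; constraint 9: r + p = 7; constraint 12: t - r = -2, and every other listed constraint is also met.

Satisfiable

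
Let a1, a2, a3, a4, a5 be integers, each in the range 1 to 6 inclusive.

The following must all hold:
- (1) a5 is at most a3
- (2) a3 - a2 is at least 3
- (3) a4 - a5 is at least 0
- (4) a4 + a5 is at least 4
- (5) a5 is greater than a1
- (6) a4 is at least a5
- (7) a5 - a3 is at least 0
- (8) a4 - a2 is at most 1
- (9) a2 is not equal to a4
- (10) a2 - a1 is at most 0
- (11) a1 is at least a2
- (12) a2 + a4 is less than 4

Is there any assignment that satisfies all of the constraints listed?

Unsatisfiable

Constraints 2, 3, 7, and 8 give a3 − a2 ≥ 3, a2 − a4 ≥ -1, a4 − a5 ≥ 0, a5 − a3 ≥ 0.
Adding all 4 inequalities: the left sides telescope to 0, and the right sides sum to 3 + (-1) + 0 + 0 = 2. So 0 ≥ 2, which is false.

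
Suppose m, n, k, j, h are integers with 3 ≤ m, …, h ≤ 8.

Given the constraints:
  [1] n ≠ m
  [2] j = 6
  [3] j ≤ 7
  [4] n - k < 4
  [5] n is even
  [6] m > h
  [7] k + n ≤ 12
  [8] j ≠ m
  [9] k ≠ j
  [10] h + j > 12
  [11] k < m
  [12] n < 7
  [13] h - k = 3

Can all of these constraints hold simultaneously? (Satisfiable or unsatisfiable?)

Satisfiable

Setting (m, n, k, j, h) = (8, 6, 4, 6, 7) satisfies everything: constraint 4: n - k = 2; constraint 7: k + n = 10, and the others follow.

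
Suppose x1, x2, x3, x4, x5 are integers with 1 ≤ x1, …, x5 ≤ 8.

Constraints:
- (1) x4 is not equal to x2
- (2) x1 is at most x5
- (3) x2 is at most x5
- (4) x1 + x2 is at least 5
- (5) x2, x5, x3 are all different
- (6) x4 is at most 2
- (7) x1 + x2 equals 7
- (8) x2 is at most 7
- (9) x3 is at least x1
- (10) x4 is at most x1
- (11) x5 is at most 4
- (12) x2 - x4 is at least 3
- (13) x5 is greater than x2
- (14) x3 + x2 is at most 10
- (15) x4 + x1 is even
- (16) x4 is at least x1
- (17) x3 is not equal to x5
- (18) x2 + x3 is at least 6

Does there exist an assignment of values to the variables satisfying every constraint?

From constraints 6 and 16: x1 ≤ x4 ≤ 2. From constraints 3 and 11: x2 ≤ x5 ≤ 4. Hence x1 + x2 ≤ 6. But constraint 7 requires x1 + x2 = 7, and 7 > 6. Contradiction.

Unsatisfiable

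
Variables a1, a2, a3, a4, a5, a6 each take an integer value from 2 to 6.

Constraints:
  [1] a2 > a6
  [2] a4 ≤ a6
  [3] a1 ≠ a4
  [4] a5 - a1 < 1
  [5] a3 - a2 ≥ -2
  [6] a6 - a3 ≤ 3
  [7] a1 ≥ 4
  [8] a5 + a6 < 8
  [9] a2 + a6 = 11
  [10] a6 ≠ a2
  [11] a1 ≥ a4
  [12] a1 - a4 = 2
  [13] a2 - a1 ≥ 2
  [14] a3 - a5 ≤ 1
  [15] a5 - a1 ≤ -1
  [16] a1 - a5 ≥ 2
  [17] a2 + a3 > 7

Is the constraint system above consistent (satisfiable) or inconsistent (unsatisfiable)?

Unsatisfiable

Constraints 5, 13, 14, and 16 give a5 − a3 ≥ -1, a3 − a2 ≥ -2, a2 − a1 ≥ 2, a1 − a5 ≥ 2.
Adding all 4 inequalities: the left sides telescope to 0, and the right sides sum to (-1) + (-2) + 2 + 2 = 1. So 0 ≥ 1, which is false.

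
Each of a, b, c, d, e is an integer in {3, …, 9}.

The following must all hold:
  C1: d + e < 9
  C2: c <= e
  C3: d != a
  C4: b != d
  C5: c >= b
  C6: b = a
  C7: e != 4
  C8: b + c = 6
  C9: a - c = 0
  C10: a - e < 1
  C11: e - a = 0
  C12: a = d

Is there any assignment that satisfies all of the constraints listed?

Unsatisfiable

From constraints 6 and 12, b = a = d, so b = d. But constraint 4 says b ≠ d. Contradiction.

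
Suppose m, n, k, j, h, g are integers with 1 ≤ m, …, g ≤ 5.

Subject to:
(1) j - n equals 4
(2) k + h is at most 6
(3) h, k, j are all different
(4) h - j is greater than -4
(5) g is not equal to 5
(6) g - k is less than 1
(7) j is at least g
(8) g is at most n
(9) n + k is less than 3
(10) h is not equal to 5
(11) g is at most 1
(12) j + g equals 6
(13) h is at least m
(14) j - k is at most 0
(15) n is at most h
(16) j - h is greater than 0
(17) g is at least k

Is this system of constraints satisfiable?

Constraints 8, 14, 15, 16, and 17 give g ≤ n, n ≤ h, h < j, j ≤ k, k ≤ g. Chaining: g ≤ n ≤ h < j ≤ k ≤ g, which forces g < g — impossible.

Unsatisfiable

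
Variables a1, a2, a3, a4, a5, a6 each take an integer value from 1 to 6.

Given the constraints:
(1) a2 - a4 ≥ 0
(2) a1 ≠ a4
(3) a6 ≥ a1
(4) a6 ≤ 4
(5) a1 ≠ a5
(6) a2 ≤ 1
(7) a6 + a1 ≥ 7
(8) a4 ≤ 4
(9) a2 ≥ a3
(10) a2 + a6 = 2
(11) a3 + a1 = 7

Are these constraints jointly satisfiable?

Unsatisfiable

From constraints 6 and 9: a3 ≤ a2 ≤ 1. From constraints 3 and 4: a1 ≤ a6 ≤ 4. Hence a3 + a1 ≤ 5. But constraint 11 requires a3 + a1 = 7, and 7 > 5. Contradiction.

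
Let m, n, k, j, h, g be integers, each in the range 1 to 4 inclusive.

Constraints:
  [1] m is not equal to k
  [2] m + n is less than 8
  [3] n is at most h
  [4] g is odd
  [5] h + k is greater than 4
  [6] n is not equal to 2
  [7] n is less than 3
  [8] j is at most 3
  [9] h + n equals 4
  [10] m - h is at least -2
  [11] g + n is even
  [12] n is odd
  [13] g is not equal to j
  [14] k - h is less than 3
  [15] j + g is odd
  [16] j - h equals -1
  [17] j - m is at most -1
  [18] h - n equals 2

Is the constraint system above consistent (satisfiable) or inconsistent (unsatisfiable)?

One satisfying assignment is m = 4, n = 1, k = 3, j = 2, h = 3, g = 1.
For the less obvious constraints — constraint 2: m + n = 5; constraint 5: h + k = 6; constraint 9: h + n = 4 — and the others hold by inspection.

Satisfiable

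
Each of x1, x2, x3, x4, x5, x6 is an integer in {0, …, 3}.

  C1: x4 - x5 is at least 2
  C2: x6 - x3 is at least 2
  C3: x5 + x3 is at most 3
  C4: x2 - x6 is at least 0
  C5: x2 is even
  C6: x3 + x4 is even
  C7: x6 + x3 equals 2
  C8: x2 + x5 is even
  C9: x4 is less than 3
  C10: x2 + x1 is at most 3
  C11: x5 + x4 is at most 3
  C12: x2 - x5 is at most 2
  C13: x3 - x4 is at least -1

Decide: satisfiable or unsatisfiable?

Constraints 1, 2, 4, 12, and 13 give x2 − x6 ≥ 0, x6 − x3 ≥ 2, x3 − x4 ≥ -1, x4 − x5 ≥ 2, x5 − x2 ≥ -2.
Adding all 5 inequalities: the left sides telescope to 0, and the right sides sum to 0 + 2 + (-1) + 2 + (-2) = 1. So 0 ≥ 1, which is false.

Unsatisfiable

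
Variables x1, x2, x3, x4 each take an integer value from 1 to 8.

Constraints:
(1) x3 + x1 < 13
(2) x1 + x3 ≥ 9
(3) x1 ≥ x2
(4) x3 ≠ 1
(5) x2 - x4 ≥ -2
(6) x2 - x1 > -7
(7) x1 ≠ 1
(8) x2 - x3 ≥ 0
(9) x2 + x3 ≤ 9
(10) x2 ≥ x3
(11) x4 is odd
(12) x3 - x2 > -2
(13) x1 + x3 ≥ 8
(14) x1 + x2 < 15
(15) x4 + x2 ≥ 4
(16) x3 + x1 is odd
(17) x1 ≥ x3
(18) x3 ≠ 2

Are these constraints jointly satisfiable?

The assignment x1 = 8, x2 = 4, x3 = 3, x4 = 3 works:
  constraint 1 holds since x3 + x1 = 11.
  constraint 2 holds since x1 + x3 = 11.
  constraint 5 holds since x2 - x4 = 1.
The rest check out directly.

Satisfiable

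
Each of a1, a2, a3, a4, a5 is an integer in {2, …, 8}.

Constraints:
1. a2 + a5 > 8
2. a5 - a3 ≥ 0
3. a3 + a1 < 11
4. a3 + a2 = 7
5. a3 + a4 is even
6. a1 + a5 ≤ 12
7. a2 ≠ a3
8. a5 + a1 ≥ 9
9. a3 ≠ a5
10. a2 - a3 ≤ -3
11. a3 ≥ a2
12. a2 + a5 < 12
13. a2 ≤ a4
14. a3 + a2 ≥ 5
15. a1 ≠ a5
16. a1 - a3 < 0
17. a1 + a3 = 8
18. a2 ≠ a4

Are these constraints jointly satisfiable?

Take a1 = 3, a2 = 2, a3 = 5, a4 = 3, a5 = 7. Then constraint 1: a2 + a5 = 9; constraint 2: a5 - a3 = 2, and every other listed constraint is also met.

Satisfiable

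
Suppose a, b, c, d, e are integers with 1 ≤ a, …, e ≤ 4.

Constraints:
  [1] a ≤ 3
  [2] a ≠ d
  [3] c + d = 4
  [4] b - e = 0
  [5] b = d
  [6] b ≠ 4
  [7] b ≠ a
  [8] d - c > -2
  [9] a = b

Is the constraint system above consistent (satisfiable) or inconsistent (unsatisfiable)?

From constraints 5 and 9, a = b = d, so a = d. But constraint 2 says a ≠ d. Contradiction.

Unsatisfiable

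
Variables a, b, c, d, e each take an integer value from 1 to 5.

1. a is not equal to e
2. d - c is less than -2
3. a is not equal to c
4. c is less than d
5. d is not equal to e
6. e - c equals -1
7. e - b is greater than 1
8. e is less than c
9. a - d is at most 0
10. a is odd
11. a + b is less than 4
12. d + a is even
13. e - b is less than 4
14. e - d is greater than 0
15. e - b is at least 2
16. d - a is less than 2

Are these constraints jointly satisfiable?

Unsatisfiable

Constraints 4, 8, and 14 give c < d, d < e, e < c. Chaining: c < d < e < c, which forces c < c — impossible.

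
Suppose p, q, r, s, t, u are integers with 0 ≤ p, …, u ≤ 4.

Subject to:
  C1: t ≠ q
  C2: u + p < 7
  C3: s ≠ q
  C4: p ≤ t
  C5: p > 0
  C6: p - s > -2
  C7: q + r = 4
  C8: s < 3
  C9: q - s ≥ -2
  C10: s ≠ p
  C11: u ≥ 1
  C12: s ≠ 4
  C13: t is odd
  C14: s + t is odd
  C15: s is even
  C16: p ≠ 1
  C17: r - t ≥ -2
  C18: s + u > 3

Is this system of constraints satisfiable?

The assignment p = 3, q = 0, r = 4, s = 2, t = 3, u = 3 works:
  constraint 2 holds since u + p = 6.
  constraint 6 holds since p - s = 1.
  constraint 7 holds since q + r = 4.
The rest check out directly.

Satisfiable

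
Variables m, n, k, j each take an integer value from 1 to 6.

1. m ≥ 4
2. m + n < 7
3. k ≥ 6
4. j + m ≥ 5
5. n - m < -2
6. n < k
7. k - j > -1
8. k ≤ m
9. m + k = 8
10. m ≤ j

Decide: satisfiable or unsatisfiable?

Unsatisfiable

From constraint 1: m ≥ 4. From constraint 3: k ≥ 6. Hence m + k ≥ 10. But constraint 9 requires m + k = 8, and 8 < 10. Contradiction.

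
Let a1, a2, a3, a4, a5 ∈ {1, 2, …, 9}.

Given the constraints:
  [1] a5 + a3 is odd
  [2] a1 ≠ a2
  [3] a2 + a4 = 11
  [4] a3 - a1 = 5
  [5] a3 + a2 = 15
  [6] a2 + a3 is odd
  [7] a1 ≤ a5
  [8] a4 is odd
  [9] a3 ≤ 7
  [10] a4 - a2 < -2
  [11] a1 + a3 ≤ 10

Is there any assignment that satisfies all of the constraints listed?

Satisfiable

Setting (a1, a2, a3, a4, a5) = (2, 8, 7, 3, 4) satisfies everything: constraint 3: a2 + a4 = 11; constraint 4: a3 - a1 = 5; constraint 5: a3 + a2 = 15, and the others follow.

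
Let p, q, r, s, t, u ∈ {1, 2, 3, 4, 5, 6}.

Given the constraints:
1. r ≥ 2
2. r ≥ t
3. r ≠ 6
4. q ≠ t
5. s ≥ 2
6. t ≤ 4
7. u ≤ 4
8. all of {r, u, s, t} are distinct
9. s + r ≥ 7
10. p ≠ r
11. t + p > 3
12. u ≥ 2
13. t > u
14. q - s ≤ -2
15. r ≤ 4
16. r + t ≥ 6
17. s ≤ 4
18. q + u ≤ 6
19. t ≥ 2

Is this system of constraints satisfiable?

Constraints 1, 5, 6, 7, 12, 15, 17, and 19 confine each of r, u, s, t to the 3 values {2, …, 4}.
Constraint 8 requires all 4 of them to be distinct, but only 3 values are available — impossible by the pigeonhole principle.

Unsatisfiable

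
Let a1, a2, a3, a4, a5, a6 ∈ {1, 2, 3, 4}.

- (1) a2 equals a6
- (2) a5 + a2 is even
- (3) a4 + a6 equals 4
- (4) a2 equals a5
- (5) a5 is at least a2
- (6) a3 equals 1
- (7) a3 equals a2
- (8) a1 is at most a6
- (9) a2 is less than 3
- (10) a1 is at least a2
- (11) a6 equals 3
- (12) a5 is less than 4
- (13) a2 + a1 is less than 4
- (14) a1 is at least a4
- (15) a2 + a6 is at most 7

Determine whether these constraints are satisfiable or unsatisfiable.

Constraint 6 fixes a3 = 1 and constraint 11 fixes a6 = 3. Constraints 1 and 7 give a3 = a2 = a6, so a3 = a6. But 1 ≠ 3 — contradiction.

Unsatisfiable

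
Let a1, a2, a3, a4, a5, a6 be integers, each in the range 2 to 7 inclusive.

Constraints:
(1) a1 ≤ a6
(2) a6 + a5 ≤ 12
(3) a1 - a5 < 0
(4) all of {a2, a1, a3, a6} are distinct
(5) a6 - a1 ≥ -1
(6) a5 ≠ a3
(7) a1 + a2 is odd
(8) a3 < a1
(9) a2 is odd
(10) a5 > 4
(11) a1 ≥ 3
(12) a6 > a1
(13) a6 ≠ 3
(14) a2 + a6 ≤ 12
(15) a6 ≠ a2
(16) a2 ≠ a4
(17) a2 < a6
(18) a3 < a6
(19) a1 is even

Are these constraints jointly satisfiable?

Try a1 = 4, a2 = 5, a3 = 2, a4 = 6, a5 = 6, a6 = 6.
Check constraint 2: a6 + a5 = 12; constraint 3: a1 - a5 = -2. The remaining constraints are straightforward to verify.

Satisfiable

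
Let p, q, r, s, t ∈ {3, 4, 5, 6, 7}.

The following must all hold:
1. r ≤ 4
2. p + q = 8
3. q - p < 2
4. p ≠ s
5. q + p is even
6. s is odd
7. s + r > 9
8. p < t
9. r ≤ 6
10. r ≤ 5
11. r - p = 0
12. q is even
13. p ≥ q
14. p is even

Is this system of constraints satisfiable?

One satisfying assignment is p = 4, q = 4, r = 4, s = 7, t = 5.
For the less obvious constraints — constraint 2: p + q = 8; constraint 3: q - p = 0; constraint 7: s + r = 11 — and the others hold by inspection.

Satisfiable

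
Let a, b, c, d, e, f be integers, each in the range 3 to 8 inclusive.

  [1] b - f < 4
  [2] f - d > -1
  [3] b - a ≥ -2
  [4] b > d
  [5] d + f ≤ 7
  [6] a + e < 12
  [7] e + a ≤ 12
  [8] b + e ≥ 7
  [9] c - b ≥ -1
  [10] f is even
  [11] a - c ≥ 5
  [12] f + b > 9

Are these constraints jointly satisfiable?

Constraints 3, 9, and 11 give c − b ≥ -1, b − a ≥ -2, a − c ≥ 5.
Adding all 3 inequalities: the left sides telescope to 0, and the right sides sum to (-1) + (-2) + 5 = 2. So 0 ≥ 2, which is false.

Unsatisfiable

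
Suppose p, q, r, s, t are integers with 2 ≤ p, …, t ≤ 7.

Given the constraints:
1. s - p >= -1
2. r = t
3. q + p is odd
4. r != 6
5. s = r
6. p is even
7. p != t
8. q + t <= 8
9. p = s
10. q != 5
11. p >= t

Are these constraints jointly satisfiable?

From constraints 2, 5, and 9, p = s = r = t, so p = t. But constraint 7 says p ≠ t. Contradiction.

Unsatisfiable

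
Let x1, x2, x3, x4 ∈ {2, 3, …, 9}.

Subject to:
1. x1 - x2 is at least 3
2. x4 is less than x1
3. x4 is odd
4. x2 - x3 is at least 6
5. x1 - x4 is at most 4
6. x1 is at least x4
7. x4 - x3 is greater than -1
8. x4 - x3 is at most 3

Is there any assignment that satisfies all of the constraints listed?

Constraints 1, 4, 5, and 8 give x3 − x4 ≥ -3, x4 − x1 ≥ -4, x1 − x2 ≥ 3, x2 − x3 ≥ 6.
Adding all 4 inequalities: the left sides telescope to 0, and the right sides sum to (-3) + (-4) + 3 + 6 = 2. So 0 ≥ 2, which is false.

Unsatisfiable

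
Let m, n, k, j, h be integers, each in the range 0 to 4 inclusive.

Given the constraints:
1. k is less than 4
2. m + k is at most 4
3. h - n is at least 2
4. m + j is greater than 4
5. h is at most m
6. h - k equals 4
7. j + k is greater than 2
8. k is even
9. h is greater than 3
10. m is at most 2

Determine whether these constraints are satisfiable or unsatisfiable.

Unsatisfiable

From constraint 9: h ≥ 4. From constraints 5 and 10: h ≤ m and m ≤ 2, so h ≤ 2. But 2 < 4, so no value of h works.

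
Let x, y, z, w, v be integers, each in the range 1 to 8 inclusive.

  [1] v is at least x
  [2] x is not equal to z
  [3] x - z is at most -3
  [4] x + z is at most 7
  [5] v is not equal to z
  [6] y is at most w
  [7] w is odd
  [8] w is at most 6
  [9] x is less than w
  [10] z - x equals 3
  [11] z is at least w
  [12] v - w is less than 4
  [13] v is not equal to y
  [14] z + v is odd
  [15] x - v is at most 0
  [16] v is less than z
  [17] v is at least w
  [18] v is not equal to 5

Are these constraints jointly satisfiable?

Satisfiable

Try x = 2, y = 2, z = 5, w = 3, v = 4.
Check constraint 3: x - z = -3; constraint 4: x + z = 7. The remaining constraints are straightforward to verify.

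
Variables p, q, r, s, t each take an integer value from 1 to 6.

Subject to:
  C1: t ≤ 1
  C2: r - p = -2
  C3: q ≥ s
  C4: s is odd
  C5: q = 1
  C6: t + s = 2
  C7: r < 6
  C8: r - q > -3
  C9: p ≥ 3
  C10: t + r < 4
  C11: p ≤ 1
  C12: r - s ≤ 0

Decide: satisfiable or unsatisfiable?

Unsatisfiable

From constraint 9: p ≥ 3. From constraint 11: p ≤ 1. But 1 < 3, so no value of p works.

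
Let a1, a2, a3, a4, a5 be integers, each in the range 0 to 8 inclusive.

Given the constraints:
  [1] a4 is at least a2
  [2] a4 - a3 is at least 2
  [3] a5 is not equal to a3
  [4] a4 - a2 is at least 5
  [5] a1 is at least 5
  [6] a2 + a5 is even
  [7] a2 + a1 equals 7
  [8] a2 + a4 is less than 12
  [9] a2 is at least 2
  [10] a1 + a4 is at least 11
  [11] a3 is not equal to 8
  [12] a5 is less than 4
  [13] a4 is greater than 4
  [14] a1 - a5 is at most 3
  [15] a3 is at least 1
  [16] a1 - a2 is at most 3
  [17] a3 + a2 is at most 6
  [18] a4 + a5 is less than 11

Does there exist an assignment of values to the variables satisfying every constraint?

Setting (a1, a2, a3, a4, a5) = (5, 2, 3, 7, 2) satisfies everything: constraint 2: a4 - a3 = 4; constraint 4: a4 - a2 = 5; constraint 7: a2 + a1 = 7, and the others follow.

Satisfiable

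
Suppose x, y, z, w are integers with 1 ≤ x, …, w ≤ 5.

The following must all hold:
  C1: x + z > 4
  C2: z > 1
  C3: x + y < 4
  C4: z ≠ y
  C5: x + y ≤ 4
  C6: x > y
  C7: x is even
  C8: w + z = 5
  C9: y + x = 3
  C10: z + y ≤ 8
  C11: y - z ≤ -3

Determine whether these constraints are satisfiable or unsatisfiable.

Try x = 2, y = 1, z = 4, w = 1.
Check constraint 1: x + z = 6; constraint 3: x + y = 3. The remaining constraints are straightforward to verify.

Satisfiable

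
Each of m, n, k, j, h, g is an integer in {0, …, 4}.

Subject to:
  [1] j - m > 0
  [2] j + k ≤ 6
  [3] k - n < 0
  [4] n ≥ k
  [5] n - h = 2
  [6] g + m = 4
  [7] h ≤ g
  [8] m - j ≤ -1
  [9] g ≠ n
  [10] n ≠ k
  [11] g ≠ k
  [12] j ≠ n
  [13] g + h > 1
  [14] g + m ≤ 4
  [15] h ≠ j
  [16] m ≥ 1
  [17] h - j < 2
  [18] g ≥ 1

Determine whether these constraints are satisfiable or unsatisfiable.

The assignment m = 2, n = 4, k = 3, j = 3, h = 2, g = 2 works:
  constraint 1 holds since j - m = 1.
  constraint 2 holds since j + k = 6.
  constraint 3 holds since k - n = -1.
The rest check out directly.

Satisfiable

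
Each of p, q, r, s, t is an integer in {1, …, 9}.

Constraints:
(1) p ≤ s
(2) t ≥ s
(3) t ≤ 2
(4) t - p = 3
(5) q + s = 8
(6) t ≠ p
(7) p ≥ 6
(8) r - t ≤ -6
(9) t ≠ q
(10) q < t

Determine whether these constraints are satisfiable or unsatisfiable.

From constraints 1 and 7: s ≥ p and p ≥ 6, so s ≥ 6. From constraints 2 and 3: s ≤ t and t ≤ 2, so s ≤ 2. But 2 < 6, so no value of s works.

Unsatisfiable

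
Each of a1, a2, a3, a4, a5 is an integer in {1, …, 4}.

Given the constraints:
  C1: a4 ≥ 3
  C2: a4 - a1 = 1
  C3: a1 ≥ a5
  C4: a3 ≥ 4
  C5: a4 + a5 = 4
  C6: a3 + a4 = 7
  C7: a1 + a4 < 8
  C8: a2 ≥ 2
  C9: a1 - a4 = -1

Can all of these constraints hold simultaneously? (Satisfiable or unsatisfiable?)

Take a1 = 2, a2 = 4, a3 = 4, a4 = 3, a5 = 1. Then constraint 2: a4 - a1 = 1; constraint 5: a4 + a5 = 4; constraint 6: a3 + a4 = 7, and every other listed constraint is also met.

Satisfiable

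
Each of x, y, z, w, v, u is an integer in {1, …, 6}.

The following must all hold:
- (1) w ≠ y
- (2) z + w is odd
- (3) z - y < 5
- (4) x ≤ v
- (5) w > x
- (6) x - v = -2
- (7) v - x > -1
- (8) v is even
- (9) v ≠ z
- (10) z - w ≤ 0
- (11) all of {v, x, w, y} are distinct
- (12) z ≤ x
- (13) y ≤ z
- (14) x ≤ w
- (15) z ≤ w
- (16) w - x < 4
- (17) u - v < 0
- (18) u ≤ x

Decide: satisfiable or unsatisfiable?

Try x = 4, y = 1, z = 4, w = 5, v = 6, u = 4.
Check constraint 3: z - y = 3; constraint 6: x - v = -2; constraint 7: v - x = 2. The remaining constraints are straightforward to verify.

Satisfiable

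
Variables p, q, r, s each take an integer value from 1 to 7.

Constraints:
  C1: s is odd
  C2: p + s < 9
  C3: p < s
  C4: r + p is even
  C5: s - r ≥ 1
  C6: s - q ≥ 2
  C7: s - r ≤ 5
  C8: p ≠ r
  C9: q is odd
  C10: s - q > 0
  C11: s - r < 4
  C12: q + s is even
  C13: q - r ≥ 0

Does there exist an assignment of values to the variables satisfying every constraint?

Setting (p, q, r, s) = (1, 5, 5, 7) satisfies everything: constraint 2: p + s = 8; constraint 5: s - r = 2; constraint 6: s - q = 2, and the others follow.

Satisfiable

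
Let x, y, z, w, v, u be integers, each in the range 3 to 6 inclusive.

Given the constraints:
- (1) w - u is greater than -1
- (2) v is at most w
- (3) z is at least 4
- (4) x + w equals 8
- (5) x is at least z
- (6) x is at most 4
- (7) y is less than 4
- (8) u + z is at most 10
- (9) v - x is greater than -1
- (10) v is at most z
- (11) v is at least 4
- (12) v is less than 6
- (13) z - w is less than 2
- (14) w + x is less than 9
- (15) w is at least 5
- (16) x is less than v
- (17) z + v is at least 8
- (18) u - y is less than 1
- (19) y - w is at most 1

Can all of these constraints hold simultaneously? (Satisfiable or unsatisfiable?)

From constraints 3 and 5: x ≥ z ≥ 4. From constraint 15: w ≥ 5. Hence x + w ≥ 9. But constraint 4 requires x + w = 8, and 8 < 9. Contradiction.

Unsatisfiable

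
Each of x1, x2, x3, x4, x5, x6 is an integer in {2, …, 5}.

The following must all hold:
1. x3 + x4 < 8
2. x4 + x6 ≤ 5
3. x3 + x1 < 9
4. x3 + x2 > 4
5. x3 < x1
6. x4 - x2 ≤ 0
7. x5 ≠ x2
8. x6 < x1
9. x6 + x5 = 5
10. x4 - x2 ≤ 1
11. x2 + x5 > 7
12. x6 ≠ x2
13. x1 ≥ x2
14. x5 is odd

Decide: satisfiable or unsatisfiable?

Try x1 = 5, x2 = 5, x3 = 2, x4 = 3, x5 = 3, x6 = 2.
Check constraint 1: x3 + x4 = 5; constraint 2: x4 + x6 = 5. The remaining constraints are straightforward to verify.

Satisfiable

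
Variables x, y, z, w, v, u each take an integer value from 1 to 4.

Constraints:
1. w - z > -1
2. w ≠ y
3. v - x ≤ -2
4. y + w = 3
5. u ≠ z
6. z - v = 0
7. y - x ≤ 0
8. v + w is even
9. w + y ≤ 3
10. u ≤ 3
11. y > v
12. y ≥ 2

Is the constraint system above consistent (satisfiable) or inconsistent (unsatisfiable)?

The assignment x = 4, y = 2, z = 1, w = 1, v = 1, u = 3 works:
  constraint 1 holds since w - z = 0.
  constraint 3 holds since v - x = -3.
The rest check out directly.

Satisfiable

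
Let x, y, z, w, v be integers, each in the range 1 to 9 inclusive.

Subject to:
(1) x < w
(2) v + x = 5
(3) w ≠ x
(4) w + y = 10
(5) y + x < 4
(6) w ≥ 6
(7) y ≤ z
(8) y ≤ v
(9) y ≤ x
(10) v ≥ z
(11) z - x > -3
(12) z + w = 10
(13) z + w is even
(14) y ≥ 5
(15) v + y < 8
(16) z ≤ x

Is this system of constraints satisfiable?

Unsatisfiable

From constraint 6: w ≥ 6. From constraint 14: y ≥ 5. Hence w + y ≥ 11. But constraint 4 requires w + y = 10, and 10 < 11. Contradiction.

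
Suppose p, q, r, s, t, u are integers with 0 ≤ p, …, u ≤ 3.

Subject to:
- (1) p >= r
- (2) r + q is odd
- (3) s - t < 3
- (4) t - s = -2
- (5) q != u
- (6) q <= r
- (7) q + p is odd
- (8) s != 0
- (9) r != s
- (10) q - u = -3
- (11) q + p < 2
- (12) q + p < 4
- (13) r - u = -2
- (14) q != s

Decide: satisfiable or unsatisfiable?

Satisfiable

Take p = 1, q = 0, r = 1, s = 3, t = 1, u = 3. Then constraint 3: s - t = 2; constraint 4: t - s = -2; constraint 10: q - u = -3, and every other listed constraint is also met.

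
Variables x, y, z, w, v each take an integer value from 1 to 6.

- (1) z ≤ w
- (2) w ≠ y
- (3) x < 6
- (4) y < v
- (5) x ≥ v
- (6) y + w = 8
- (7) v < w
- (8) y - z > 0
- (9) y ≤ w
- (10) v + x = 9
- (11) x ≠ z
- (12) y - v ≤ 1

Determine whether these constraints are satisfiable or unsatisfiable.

Satisfiable

Take x = 5, y = 3, z = 2, w = 5, v = 4. Then constraint 6: y + w = 8; constraint 8: y - z = 1, and every other listed constraint is also met.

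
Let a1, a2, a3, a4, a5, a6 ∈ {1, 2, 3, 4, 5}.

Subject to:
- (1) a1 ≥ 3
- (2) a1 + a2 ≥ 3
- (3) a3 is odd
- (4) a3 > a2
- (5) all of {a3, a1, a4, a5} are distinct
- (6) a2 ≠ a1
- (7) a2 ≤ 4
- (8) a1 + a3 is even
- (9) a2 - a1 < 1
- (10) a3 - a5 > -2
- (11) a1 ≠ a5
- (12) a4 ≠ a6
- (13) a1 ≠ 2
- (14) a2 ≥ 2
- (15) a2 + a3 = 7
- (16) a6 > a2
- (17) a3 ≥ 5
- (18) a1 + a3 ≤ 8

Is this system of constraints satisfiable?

Try a1 = 3, a2 = 2, a3 = 5, a4 = 2, a5 = 4, a6 = 3.
Check constraint 2: a1 + a2 = 5; constraint 9: a2 - a1 = -1; constraint 10: a3 - a5 = 1. The remaining constraints are straightforward to verify.

Satisfiable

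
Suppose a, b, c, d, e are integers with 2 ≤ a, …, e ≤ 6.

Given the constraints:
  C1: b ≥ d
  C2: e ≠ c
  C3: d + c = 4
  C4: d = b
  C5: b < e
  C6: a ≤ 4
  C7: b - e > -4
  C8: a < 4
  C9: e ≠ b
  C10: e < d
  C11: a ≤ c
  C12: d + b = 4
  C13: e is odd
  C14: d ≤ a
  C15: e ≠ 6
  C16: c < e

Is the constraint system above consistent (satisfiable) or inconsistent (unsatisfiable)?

Unsatisfiable

Constraints 10, 11, 14, and 16 give a ≤ c, c < e, e < d, d ≤ a. Chaining: a ≤ c < e < d ≤ a, which forces a < a — impossible.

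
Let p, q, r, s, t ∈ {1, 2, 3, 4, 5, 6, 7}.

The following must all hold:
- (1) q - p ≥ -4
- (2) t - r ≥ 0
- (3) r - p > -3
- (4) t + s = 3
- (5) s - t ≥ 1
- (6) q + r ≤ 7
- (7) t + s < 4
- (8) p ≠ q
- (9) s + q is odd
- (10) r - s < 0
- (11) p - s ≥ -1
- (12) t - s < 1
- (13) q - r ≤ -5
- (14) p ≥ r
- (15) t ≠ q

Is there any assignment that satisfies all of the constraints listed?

Constraints 1, 2, 5, 11, and 13 give t − r ≥ 0, r − q ≥ 5, q − p ≥ -4, p − s ≥ -1, s − t ≥ 1.
Adding all 5 inequalities: the left sides telescope to 0, and the right sides sum to 0 + 5 + (-4) + (-1) + 1 = 1. So 0 ≥ 1, which is false.

Unsatisfiable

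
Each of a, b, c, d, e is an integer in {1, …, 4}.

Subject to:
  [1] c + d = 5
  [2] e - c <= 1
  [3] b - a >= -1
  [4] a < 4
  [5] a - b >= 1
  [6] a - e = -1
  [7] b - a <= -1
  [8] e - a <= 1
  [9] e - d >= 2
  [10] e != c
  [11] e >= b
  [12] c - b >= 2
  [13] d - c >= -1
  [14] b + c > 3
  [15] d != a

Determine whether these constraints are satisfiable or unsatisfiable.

Constraints 3, 8, 9, 12, and 13 give d − c ≥ -1, c − b ≥ 2, b − a ≥ -1, a − e ≥ -1, e − d ≥ 2.
Adding all 5 inequalities: the left sides telescope to 0, and the right sides sum to (-1) + 2 + (-1) + (-1) + 2 = 1. So 0 ≥ 1, which is false.

Unsatisfiable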